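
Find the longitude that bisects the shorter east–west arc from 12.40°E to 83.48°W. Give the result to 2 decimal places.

Signed shortest Δλ from +12.40° to -83.48° is -95.88°.
Midpoint longitude = +12.40° + (-95.88°)/2 = +12.40° − 47.94° = -35.54°.

35.54°W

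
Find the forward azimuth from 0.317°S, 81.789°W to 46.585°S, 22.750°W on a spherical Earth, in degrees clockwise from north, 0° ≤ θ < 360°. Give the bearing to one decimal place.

140.9°

Δλ = -22.750 − -81.789 = 59.039°.
θ = atan2( sin Δλ · cos φ₂ , cos φ₁ · sin φ₂ − sin φ₁ · cos φ₂ · cos Δλ )
  = atan2(0.58935, -0.72443) = 140.870° → normalised to [0°, 360°): 140.870°.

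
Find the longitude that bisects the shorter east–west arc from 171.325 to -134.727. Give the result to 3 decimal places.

-161.701°

Signed shortest Δλ from +171.325° to -134.727° is +53.948°.
Midpoint longitude = +171.325° + (+53.948°)/2 = +171.325° + 26.974° = +198.299°.
Normalise into (−180°, 180°]: -161.701°.
(The naïve average (+171.325 + -134.727)/2 = 18.299° is on the wrong side of the globe.)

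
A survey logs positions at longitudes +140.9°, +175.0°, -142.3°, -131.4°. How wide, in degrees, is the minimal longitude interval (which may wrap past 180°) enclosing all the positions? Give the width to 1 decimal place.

87.7°

Sort the longitudes: -142.3°, -131.4°, +140.9°, +175.0°.
Eastward gaps between consecutive values (wrapping around): 10.9°, 272.3°, 34.1°, 42.7°.
Largest gap = 272.3° ⇒ minimal covering band is its complement: 360° − 272.3° = 87.7°.
Band runs from +140.9° eastward to -131.4°, crossing the antimeridian.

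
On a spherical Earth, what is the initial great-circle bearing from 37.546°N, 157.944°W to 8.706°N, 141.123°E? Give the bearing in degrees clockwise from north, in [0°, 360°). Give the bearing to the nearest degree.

Δλ = 141.123 − -157.944 = 299.067°; wrapped into (−180°, 180°]: -60.933°.
θ = atan2( sin Δλ · cos φ₂ , cos φ₁ · sin φ₂ − sin φ₁ · cos φ₂ · cos Δλ )
  = atan2(-0.86398, -0.17264) = -101.300° → normalised to [0°, 360°): 258.700°.

259°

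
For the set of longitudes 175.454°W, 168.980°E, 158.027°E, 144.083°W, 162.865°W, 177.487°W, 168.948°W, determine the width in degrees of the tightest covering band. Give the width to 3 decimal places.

Sort the longitudes: -177.487°, -175.454°, -168.948°, -162.865°, -144.083°, +158.027°, +168.980°.
Eastward gaps between consecutive values (wrapping around): 2.033°, 6.506°, 6.083°, 18.782°, 302.110°, 10.953°, 13.533°.
Largest gap = 302.110° ⇒ minimal covering band is its complement: 360° − 302.110° = 57.890°.
Band runs from +158.027° eastward to -144.083°, crossing the antimeridian.

57.890°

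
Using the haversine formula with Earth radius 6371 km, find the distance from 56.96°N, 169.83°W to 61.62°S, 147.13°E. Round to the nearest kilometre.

13704 km

Δλ = 147.13 − -169.83 = 316.96°; wrapped into (−180°, 180°]: -43.04°.
Δφ = -61.62 − 56.96 = -118.58°.
a = sin²(Δφ/2) + cos φ₁ · cos φ₂ · sin²(Δλ/2) = 0.774065.
c = 2·atan2(√a, √(1−a)) = 2.15092 rad → d = 6371·c ≈ 13703.53 km.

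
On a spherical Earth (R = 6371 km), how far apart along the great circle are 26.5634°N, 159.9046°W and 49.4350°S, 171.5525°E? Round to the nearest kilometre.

Δλ = 171.5525 − -159.9046 = 331.4571°; wrapped into (−180°, 180°]: -28.5429°.
Δφ = -49.4350 − 26.5634 = -75.9984°.
a = sin²(Δφ/2) + cos φ₁ · cos φ₂ · sin²(Δλ/2) = 0.414373.
c = 2·atan2(√a, √(1−a)) = 1.39869 rad → d = 6371·c ≈ 8911.08 km.

8911 km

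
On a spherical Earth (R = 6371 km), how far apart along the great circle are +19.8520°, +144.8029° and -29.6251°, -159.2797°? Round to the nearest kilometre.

8131 km

Δλ = -159.2797 − 144.8029 = -304.0826°; wrapped into (−180°, 180°]: 55.9174°.
Δφ = -29.6251 − 19.8520 = -49.4771°.
a = sin²(Δφ/2) + cos φ₁ · cos φ₂ · sin²(Δλ/2) = 0.354842.
c = 2·atan2(√a, √(1−a)) = 1.27624 rad → d = 6371·c ≈ 8130.92 km.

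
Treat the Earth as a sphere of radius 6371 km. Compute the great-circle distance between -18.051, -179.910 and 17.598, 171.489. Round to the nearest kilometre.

Δλ = 171.489 − -179.910 = 351.399°; wrapped into (−180°, 180°]: -8.601°.
Δφ = 17.598 − -18.051 = 35.649°.
a = sin²(Δφ/2) + cos φ₁ · cos φ₂ · sin²(Δλ/2) = 0.098795.
c = 2·atan2(√a, √(1−a)) = 0.63947 rad → d = 6371·c ≈ 4074.08 km.

4074 km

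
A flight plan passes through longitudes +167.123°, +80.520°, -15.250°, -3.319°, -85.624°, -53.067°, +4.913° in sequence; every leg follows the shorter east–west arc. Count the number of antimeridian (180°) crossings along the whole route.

0

Leg 1: +167.123° → +80.520°, shortest Δλ = -86.603° (west) — does not cross 180°.
Leg 2: +80.520° → -15.250°, shortest Δλ = -95.77° (west) — does not cross 180°.
Leg 3: -15.250° → -3.319°, shortest Δλ = 11.931° (east) — does not cross 180°.
Leg 4: -3.319° → -85.624°, shortest Δλ = -82.305° (west) — does not cross 180°.
Leg 5: -85.624° → -53.067°, shortest Δλ = 32.557° (east) — does not cross 180°.
Leg 6: -53.067° → +4.913°, shortest Δλ = 57.98° (east) — does not cross 180°.
Total crossings: 0.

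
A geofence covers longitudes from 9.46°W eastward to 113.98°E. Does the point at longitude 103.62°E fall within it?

Yes

Band width going east from -9.46° to +113.98°: ((113.98 − -9.46) mod 360) = 123.44°.
Offset of +103.62° east of the west edge: ((103.62 − -9.46) mod 360) = 113.08°.
113.08° ≤ 123.44° ⇒ inside.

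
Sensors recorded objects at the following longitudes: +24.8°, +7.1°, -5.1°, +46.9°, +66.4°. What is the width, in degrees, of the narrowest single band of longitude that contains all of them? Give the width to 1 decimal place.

71.5°

Sort the longitudes: -5.1°, +7.1°, +24.8°, +46.9°, +66.4°.
Eastward gaps between consecutive values (wrapping around): 12.2°, 17.7°, 22.1°, 19.5°, 288.5°.
Largest gap = 288.5° ⇒ minimal covering band is its complement: 360° − 288.5° = 71.5°.
Band runs from -5.1° eastward to +66.4°.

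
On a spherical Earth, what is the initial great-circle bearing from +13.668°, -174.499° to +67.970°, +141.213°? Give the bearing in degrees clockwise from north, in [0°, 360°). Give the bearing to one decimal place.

342.6°

Δλ = 141.213 − -174.499 = 315.712°; wrapped into (−180°, 180°]: -44.288°.
θ = atan2( sin Δλ · cos φ₂ , cos φ₁ · sin φ₂ − sin φ₁ · cos φ₂ · cos Δλ )
  = atan2(-0.26191, 0.83729) = -17.370° → normalised to [0°, 360°): 342.630°.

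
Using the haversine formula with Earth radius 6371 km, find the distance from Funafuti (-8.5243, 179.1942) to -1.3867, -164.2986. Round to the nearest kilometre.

Δλ = -164.2986 − 179.1942 = -343.4928°; wrapped into (−180°, 180°]: 16.5072°.
Δφ = -1.3867 − -8.5243 = 7.1376°.
a = sin²(Δφ/2) + cos φ₁ · cos φ₂ · sin²(Δλ/2) = 0.024249.
c = 2·atan2(√a, √(1−a)) = 0.31271 rad → d = 6371·c ≈ 1992.31 km.

1992 km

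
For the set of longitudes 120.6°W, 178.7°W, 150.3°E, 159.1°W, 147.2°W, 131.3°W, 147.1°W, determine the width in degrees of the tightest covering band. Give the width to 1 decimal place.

89.1°

Sort the longitudes: -178.7°, -159.1°, -147.2°, -147.1°, -131.3°, -120.6°, +150.3°.
Eastward gaps between consecutive values (wrapping around): 19.6°, 11.9°, 0.1°, 15.8°, 10.7°, 270.9°, 31.0°.
Largest gap = 270.9° ⇒ minimal covering band is its complement: 360° − 270.9° = 89.1°.
Band runs from +150.3° eastward to -120.6°, crossing the antimeridian.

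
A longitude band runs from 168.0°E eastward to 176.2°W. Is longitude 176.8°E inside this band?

Band width going east from +168.0° to -176.2°: ((-176.2 − 168.0) mod 360) = 15.8°.
Offset of +176.8° east of the west edge: ((176.8 − 168.0) mod 360) = 8.8°.
8.8° ≤ 15.8° ⇒ inside.

Yes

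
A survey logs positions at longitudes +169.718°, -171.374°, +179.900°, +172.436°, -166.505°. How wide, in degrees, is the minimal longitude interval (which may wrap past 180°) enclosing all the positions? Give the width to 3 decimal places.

23.777°

Sort the longitudes: -171.374°, -166.505°, +169.718°, +172.436°, +179.900°.
Eastward gaps between consecutive values (wrapping around): 4.869°, 336.223°, 2.718°, 7.464°, 8.726°.
Largest gap = 336.223° ⇒ minimal covering band is its complement: 360° − 336.223° = 23.777°.
Band runs from +169.718° eastward to -166.505°, crossing the antimeridian.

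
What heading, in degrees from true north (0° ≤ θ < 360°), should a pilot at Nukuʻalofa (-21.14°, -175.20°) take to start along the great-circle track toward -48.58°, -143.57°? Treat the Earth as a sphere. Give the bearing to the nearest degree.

145°

Δλ = -143.57 − -175.20 = 31.63°.
θ = atan2( sin Δλ · cos φ₂ , cos φ₁ · sin φ₂ − sin φ₁ · cos φ₂ · cos Δλ )
  = atan2(0.34695, -0.49626) = 145.042° → normalised to [0°, 360°): 145.042°.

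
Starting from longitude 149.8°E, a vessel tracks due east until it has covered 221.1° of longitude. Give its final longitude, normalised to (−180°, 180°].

Start at +149.8°; shift +221.1° → +370.9°.
+370.9° lies outside (−180°, 180°]; subtract 360° → +10.9°.

10.9°E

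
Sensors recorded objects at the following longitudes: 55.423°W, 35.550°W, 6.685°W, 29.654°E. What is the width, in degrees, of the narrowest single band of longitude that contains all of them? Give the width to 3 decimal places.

Sort the longitudes: -55.423°, -35.550°, -6.685°, +29.654°.
Eastward gaps between consecutive values (wrapping around): 19.873°, 28.865°, 36.339°, 274.923°.
Largest gap = 274.923° ⇒ minimal covering band is its complement: 360° − 274.923° = 85.077°.
Band runs from -55.423° eastward to +29.654°.

85.077°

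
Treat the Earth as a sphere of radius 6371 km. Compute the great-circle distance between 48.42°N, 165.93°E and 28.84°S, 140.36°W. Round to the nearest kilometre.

Δλ = -140.36 − 165.93 = -306.29°; wrapped into (−180°, 180°]: 53.71°.
Δφ = -28.84 − 48.42 = -77.26°.
a = sin²(Δφ/2) + cos φ₁ · cos φ₂ · sin²(Δλ/2) = 0.508369.
c = 2·atan2(√a, √(1−a)) = 1.58754 rad → d = 6371·c ≈ 10114.19 km.

10114 km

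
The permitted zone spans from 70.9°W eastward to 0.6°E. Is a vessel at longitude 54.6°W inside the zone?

Yes

Band width going east from -70.9° to +0.6°: ((0.6 − -70.9) mod 360) = 71.5°.
Offset of -54.6° east of the west edge: ((-54.6 − -70.9) mod 360) = 16.3°.
16.3° ≤ 71.5° ⇒ inside.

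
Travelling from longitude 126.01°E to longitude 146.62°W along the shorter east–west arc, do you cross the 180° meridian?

Yes

Naïve |-146.62 − 126.01| = 272.63° > 180°, so the shorter arc goes the other way round — across 180°.
Signed shortest Δλ = ((-146.62 − 126.01 + 180) mod 360) − 180 = 87.37°.
Going east by 87.37° from +126.01° passes through 180° before reaching -146.62°.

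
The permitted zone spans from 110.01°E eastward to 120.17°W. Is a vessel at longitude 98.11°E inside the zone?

No

Band width going east from +110.01° to -120.17°: ((-120.17 − 110.01) mod 360) = 129.82°.
Offset of +98.11° east of the west edge: ((98.11 − 110.01) mod 360) = 348.10°.
348.10° > 129.82° ⇒ outside.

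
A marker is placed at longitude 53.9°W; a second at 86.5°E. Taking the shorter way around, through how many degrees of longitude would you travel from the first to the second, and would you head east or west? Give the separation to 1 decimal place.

140.4° east

Raw difference: 86.5 − -53.9 = 140.4°.
Normalise into (−180°, 180°]: 140.4° stays 140.4°.
Positive ⇒ the second point lies to the east; separation 140.4°.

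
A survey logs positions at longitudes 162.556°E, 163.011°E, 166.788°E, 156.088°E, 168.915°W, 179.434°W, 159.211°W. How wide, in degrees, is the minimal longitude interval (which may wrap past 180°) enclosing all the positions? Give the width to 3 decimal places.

44.701°

Sort the longitudes: -179.434°, -168.915°, -159.211°, +156.088°, +162.556°, +163.011°, +166.788°.
Eastward gaps between consecutive values (wrapping around): 10.519°, 9.704°, 315.299°, 6.468°, 0.455°, 3.777°, 13.778°.
Largest gap = 315.299° ⇒ minimal covering band is its complement: 360° − 315.299° = 44.701°.
Band runs from +156.088° eastward to -159.211°, crossing the antimeridian.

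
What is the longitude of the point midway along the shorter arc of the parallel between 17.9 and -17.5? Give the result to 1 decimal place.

+0.2°

Signed shortest Δλ from +17.9° to -17.5° is -35.4°.
Midpoint longitude = +17.9° + (-35.4°)/2 = +17.9° − 17.7° = +0.2°.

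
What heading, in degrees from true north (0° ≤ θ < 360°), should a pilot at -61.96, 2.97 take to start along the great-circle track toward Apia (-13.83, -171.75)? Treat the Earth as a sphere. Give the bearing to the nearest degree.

Δλ = -171.75 − 2.97 = -174.72°.
θ = atan2( sin Δλ · cos φ₂ , cos φ₁ · sin φ₂ − sin φ₁ · cos φ₂ · cos Δλ )
  = atan2(-0.08936, -0.96577) = -174.714° → normalised to [0°, 360°): 185.286°.

185°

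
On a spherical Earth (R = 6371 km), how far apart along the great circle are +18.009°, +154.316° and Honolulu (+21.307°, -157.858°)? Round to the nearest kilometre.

5003 km

Δλ = -157.858 − 154.316 = -312.174°; wrapped into (−180°, 180°]: 47.826°.
Δφ = 21.307 − 18.009 = 3.298°.
a = sin²(Δφ/2) + cos φ₁ · cos φ₂ · sin²(Δλ/2) = 0.146405.
c = 2·atan2(√a, √(1−a)) = 0.78528 rad → d = 6371·c ≈ 5003.03 km.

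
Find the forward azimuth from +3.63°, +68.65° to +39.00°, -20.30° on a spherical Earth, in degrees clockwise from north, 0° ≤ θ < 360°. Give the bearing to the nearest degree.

Δλ = -20.30 − 68.65 = -88.95°.
θ = atan2( sin Δλ · cos φ₂ , cos φ₁ · sin φ₂ − sin φ₁ · cos φ₂ · cos Δλ )
  = atan2(-0.77702, 0.62716) = -51.092° → normalised to [0°, 360°): 308.908°.

309°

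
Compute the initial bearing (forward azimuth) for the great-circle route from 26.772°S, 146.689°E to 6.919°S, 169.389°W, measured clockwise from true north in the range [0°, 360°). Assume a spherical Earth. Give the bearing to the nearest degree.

73°

Δλ = -169.389 − 146.689 = -316.078°; wrapped into (−180°, 180°]: 43.922°.
θ = atan2( sin Δλ · cos φ₂ , cos φ₁ · sin φ₂ − sin φ₁ · cos φ₂ · cos Δλ )
  = atan2(0.68863, 0.21453) = 72.696° → normalised to [0°, 360°): 72.696°.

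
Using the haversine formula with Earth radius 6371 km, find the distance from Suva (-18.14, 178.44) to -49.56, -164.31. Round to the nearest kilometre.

Δλ = -164.31 − 178.44 = -342.75°; wrapped into (−180°, 180°]: 17.25°.
Δφ = -49.56 − -18.14 = -31.42°.
a = sin²(Δφ/2) + cos φ₁ · cos φ₂ · sin²(Δλ/2) = 0.087179.
c = 2·atan2(√a, √(1−a)) = 0.59946 rad → d = 6371·c ≈ 3819.13 km.

3819 km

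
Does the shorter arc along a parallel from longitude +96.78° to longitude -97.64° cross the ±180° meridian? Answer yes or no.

Yes

Naïve |-97.64 − 96.78| = 194.42° > 180°, so the shorter arc goes the other way round — across 180°.
Signed shortest Δλ = ((-97.64 − 96.78 + 180) mod 360) − 180 = 165.58°.
Going east by 165.58° from +96.78° passes through 180° before reaching -97.64°.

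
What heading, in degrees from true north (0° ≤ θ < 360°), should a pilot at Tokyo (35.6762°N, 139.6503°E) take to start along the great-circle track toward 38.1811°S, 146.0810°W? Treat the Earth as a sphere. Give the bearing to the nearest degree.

130°

Δλ = -146.0810 − 139.6503 = -285.7313°; wrapped into (−180°, 180°]: 74.2687°.
θ = atan2( sin Δλ · cos φ₂ , cos φ₁ · sin φ₂ − sin φ₁ · cos φ₂ · cos Δλ )
  = atan2(0.75662, -0.62643) = 129.623° → normalised to [0°, 360°): 129.623°.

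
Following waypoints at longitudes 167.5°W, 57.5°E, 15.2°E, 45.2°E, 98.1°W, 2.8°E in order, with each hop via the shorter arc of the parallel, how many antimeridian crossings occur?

1

Leg 1: -167.5° → +57.5°, shortest Δλ = -135.0° (west) — crosses 180°.
Leg 2: +57.5° → +15.2°, shortest Δλ = -42.3° (west) — does not cross 180°.
Leg 3: +15.2° → +45.2°, shortest Δλ = 30.0° (east) — does not cross 180°.
Leg 4: +45.2° → -98.1°, shortest Δλ = -143.3° (west) — does not cross 180°.
Leg 5: -98.1° → +2.8°, shortest Δλ = 100.9° (east) — does not cross 180°.
Total crossings: 1.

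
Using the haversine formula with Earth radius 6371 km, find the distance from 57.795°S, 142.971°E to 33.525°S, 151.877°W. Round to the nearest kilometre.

Δλ = -151.877 − 142.971 = -294.848°; wrapped into (−180°, 180°]: 65.152°.
Δφ = -33.525 − -57.795 = 24.270°.
a = sin²(Δφ/2) + cos φ₁ · cos φ₂ · sin²(Δλ/2) = 0.172988.
c = 2·atan2(√a, √(1−a)) = 0.85790 rad → d = 6371·c ≈ 5465.71 km.

5466 km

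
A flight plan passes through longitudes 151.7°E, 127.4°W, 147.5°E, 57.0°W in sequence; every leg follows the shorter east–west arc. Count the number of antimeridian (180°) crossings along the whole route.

3

Leg 1: +151.7° → -127.4°, shortest Δλ = 80.9° (east) — crosses 180°.
Leg 2: -127.4° → +147.5°, shortest Δλ = -85.1° (west) — crosses 180°.
Leg 3: +147.5° → -57.0°, shortest Δλ = 155.5° (east) — crosses 180°.
Total crossings: 3.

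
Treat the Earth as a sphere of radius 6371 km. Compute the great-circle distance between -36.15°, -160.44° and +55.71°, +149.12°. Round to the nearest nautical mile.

6088 nmi

Δλ = 149.12 − -160.44 = 309.56°; wrapped into (−180°, 180°]: -50.44°.
Δφ = 55.71 − -36.15 = 91.86°.
a = sin²(Δφ/2) + cos φ₁ · cos φ₂ · sin²(Δλ/2) = 0.598822.
c = 2·atan2(√a, √(1−a)) = 1.76975 rad → d = 6371·c ≈ 11275.08 km ≈ 6088.06 nmi.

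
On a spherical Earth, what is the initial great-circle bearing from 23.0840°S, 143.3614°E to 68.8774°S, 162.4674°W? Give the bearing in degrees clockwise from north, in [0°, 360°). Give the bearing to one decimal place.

159.4°

Δλ = -162.4674 − 143.3614 = -305.8288°; wrapped into (−180°, 180°]: 54.1712°.
θ = atan2( sin Δλ · cos φ₂ , cos φ₁ · sin φ₂ − sin φ₁ · cos φ₂ · cos Δλ )
  = atan2(0.29217, -0.77541) = 159.354° → normalised to [0°, 360°): 159.354°.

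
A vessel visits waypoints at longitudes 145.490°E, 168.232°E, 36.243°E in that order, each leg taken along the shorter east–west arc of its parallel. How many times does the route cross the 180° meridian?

0

Leg 1: +145.490° → +168.232°, shortest Δλ = 22.742° (east) — does not cross 180°.
Leg 2: +168.232° → +36.243°, shortest Δλ = -131.989° (west) — does not cross 180°.
Total crossings: 0.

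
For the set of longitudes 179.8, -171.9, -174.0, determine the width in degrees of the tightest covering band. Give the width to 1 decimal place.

8.3°

Sort the longitudes: -174.0°, -171.9°, +179.8°.
Eastward gaps between consecutive values (wrapping around): 2.1°, 351.7°, 6.2°.
Largest gap = 351.7° ⇒ minimal covering band is its complement: 360° − 351.7° = 8.3°.
Band runs from +179.8° eastward to -171.9°, crossing the antimeridian.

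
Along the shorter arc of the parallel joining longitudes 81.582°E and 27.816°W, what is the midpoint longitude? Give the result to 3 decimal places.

26.883°E

Signed shortest Δλ from +81.582° to -27.816° is -109.398°.
Midpoint longitude = +81.582° + (-109.398°)/2 = +81.582° − 54.699° = +26.883°.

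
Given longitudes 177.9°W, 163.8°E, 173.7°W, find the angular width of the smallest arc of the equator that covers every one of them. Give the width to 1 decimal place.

Sort the longitudes: -177.9°, -173.7°, +163.8°.
Eastward gaps between consecutive values (wrapping around): 4.2°, 337.5°, 18.3°.
Largest gap = 337.5° ⇒ minimal covering band is its complement: 360° − 337.5° = 22.5°.
Band runs from +163.8° eastward to -173.7°, crossing the antimeridian.

22.5°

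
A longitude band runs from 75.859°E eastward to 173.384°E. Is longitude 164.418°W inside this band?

Band width going east from +75.859° to +173.384°: ((173.384 − 75.859) mod 360) = 97.525°.
Offset of -164.418° east of the west edge: ((-164.418 − 75.859) mod 360) = 119.723°.
119.723° > 97.525° ⇒ outside.

No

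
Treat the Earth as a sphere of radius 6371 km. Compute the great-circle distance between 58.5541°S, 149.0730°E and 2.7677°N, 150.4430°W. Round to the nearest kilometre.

8624 km

Δλ = -150.4430 − 149.0730 = -299.5160°; wrapped into (−180°, 180°]: 60.4840°.
Δφ = 2.7677 − -58.5541 = 61.3218°.
a = sin²(Δφ/2) + cos φ₁ · cos φ₂ · sin²(Δλ/2) = 0.392237.
c = 2·atan2(√a, √(1−a)) = 1.35357 rad → d = 6371·c ≈ 8623.57 km.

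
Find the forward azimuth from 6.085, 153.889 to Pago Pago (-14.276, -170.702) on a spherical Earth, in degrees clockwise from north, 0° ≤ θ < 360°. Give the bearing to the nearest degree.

120°

Δλ = -170.702 − 153.889 = -324.591°; wrapped into (−180°, 180°]: 35.409°.
θ = atan2( sin Δλ · cos φ₂ , cos φ₁ · sin φ₂ − sin φ₁ · cos φ₂ · cos Δλ )
  = atan2(0.56152, -0.32893) = 120.361° → normalised to [0°, 360°): 120.361°.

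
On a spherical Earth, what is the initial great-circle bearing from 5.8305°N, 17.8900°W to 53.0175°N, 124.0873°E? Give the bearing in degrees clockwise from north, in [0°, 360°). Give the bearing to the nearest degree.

24°

Δλ = 124.0873 − -17.8900 = 141.9773°.
θ = atan2( sin Δλ · cos φ₂ , cos φ₁ · sin φ₂ − sin φ₁ · cos φ₂ · cos Δλ )
  = atan2(0.37055, 0.84283) = 23.733° → normalised to [0°, 360°): 23.733°.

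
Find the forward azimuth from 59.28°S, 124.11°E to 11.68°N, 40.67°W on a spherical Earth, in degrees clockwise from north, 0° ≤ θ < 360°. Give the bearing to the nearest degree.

200°

Δλ = -40.67 − 124.11 = -164.78°.
θ = atan2( sin Δλ · cos φ₂ , cos φ₁ · sin φ₂ − sin φ₁ · cos φ₂ · cos Δλ )
  = atan2(-0.25709, -0.70893) = -160.067° → normalised to [0°, 360°): 199.933°.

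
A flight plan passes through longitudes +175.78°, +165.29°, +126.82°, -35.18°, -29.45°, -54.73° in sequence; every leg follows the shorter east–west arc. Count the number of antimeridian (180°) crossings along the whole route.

Leg 1: +175.78° → +165.29°, shortest Δλ = -10.49° (west) — does not cross 180°.
Leg 2: +165.29° → +126.82°, shortest Δλ = -38.47° (west) — does not cross 180°.
Leg 3: +126.82° → -35.18°, shortest Δλ = -162.0° (west) — does not cross 180°.
Leg 4: -35.18° → -29.45°, shortest Δλ = 5.73° (east) — does not cross 180°.
Leg 5: -29.45° → -54.73°, shortest Δλ = -25.28° (west) — does not cross 180°.
Total crossings: 0.

0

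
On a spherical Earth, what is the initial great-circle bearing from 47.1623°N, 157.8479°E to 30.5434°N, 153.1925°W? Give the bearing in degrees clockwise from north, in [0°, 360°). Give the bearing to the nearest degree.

96°

Δλ = -153.1925 − 157.8479 = -311.0404°; wrapped into (−180°, 180°]: 48.9596°.
θ = atan2( sin Δλ · cos φ₂ , cos φ₁ · sin φ₂ − sin φ₁ · cos φ₂ · cos Δλ )
  = atan2(0.64959, -0.06913) = 96.075° → normalised to [0°, 360°): 96.075°.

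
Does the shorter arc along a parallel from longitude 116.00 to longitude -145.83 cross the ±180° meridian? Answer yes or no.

Yes

Naïve |-145.83 − 116.00| = 261.83° > 180°, so the shorter arc goes the other way round — across 180°.
Signed shortest Δλ = ((-145.83 − 116.00 + 180) mod 360) − 180 = 98.17°.
Going east by 98.17° from +116.00° passes through 180° before reaching -145.83°.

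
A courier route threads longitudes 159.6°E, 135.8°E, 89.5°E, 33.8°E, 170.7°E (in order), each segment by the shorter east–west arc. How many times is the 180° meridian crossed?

0

Leg 1: +159.6° → +135.8°, shortest Δλ = -23.8° (west) — does not cross 180°.
Leg 2: +135.8° → +89.5°, shortest Δλ = -46.3° (west) — does not cross 180°.
Leg 3: +89.5° → +33.8°, shortest Δλ = -55.7° (west) — does not cross 180°.
Leg 4: +33.8° → +170.7°, shortest Δλ = 136.9° (east) — does not cross 180°.
Total crossings: 0.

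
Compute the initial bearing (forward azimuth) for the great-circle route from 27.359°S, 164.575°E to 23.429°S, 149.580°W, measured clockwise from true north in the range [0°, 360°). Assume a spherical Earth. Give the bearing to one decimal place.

95.2°

Δλ = -149.580 − 164.575 = -314.155°; wrapped into (−180°, 180°]: 45.845°.
θ = atan2( sin Δλ · cos φ₂ , cos φ₁ · sin φ₂ − sin φ₁ · cos φ₂ · cos Δλ )
  = atan2(0.65831, -0.05940) = 95.156° → normalised to [0°, 360°): 95.156°.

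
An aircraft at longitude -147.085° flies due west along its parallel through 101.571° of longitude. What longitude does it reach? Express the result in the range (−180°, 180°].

Start at -147.085°; shift −101.571° → -248.656°.
-248.656° lies outside (−180°, 180°]; add 360° → +111.344°.

+111.344°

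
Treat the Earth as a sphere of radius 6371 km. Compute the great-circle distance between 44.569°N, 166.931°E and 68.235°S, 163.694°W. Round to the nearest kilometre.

Δλ = -163.694 − 166.931 = -330.625°; wrapped into (−180°, 180°]: 29.375°.
Δφ = -68.235 − 44.569 = -112.804°.
a = sin²(Δφ/2) + cos φ₁ · cos φ₂ · sin²(Δλ/2) = 0.710772.
c = 2·atan2(√a, √(1−a)) = 2.00594 rad → d = 6371·c ≈ 12779.86 km.

12780 km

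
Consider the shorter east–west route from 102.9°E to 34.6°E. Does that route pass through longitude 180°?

No

Signed shortest Δλ = ((34.6 − 102.9 + 180) mod 360) − 180 = -68.3°.
Going west by 68.3° from +102.9° reaches +34.6° without touching 180°.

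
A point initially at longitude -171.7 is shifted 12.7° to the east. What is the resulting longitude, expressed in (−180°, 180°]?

-159.0°

Start at -171.7°; shift +12.7° → -159.0°.
-159.0° already lies in (−180°, 180°].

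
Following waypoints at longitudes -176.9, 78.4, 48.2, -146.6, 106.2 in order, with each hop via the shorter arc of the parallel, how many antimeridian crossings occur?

Leg 1: -176.9° → +78.4°, shortest Δλ = -104.7° (west) — crosses 180°.
Leg 2: +78.4° → +48.2°, shortest Δλ = -30.2° (west) — does not cross 180°.
Leg 3: +48.2° → -146.6°, shortest Δλ = 165.2° (east) — crosses 180°.
Leg 4: -146.6° → +106.2°, shortest Δλ = -107.2° (west) — crosses 180°.
Total crossings: 3.

3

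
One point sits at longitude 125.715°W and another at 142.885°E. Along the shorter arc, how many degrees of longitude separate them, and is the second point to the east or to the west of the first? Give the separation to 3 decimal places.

Raw difference: 142.885 − -125.715 = 268.6°.
Normalise into (−180°, 180°]: 268.6° − 360° = -91.4°.
Negative ⇒ the second point lies to the west; separation 91.400°.

91.400° west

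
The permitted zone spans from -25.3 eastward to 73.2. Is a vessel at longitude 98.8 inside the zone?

No

Band width going east from -25.3° to +73.2°: ((73.2 − -25.3) mod 360) = 98.5°.
Offset of +98.8° east of the west edge: ((98.8 − -25.3) mod 360) = 124.1°.
124.1° > 98.5° ⇒ outside.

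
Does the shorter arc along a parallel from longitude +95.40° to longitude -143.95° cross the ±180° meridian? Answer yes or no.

Yes

Naïve |-143.95 − 95.40| = 239.35° > 180°, so the shorter arc goes the other way round — across 180°.
Signed shortest Δλ = ((-143.95 − 95.40 + 180) mod 360) − 180 = 120.65°.
Going east by 120.65° from +95.40° passes through 180° before reaching -143.95°.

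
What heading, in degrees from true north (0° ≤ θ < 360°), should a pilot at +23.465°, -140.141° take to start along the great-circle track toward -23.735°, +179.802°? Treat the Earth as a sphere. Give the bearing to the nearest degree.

222°

Δλ = 179.802 − -140.141 = 319.943°; wrapped into (−180°, 180°]: -40.057°.
θ = atan2( sin Δλ · cos φ₂ , cos φ₁ · sin φ₂ − sin φ₁ · cos φ₂ · cos Δλ )
  = atan2(-0.58912, -0.64822) = -137.735° → normalised to [0°, 360°): 222.265°.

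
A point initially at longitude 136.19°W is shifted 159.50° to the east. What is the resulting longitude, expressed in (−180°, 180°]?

23.31°E

Start at -136.19°; shift +159.50° → +23.31°.
+23.31° already lies in (−180°, 180°].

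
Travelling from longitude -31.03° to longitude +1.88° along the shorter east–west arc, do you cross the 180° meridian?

No

Signed shortest Δλ = ((1.88 − -31.03 + 180) mod 360) − 180 = 32.91°.
Going east by 32.91° from -31.03° reaches +1.88° without touching 180°.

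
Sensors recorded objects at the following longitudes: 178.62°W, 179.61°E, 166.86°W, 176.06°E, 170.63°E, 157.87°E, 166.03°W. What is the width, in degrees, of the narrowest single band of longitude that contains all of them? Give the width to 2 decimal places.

Sort the longitudes: -178.62°, -166.86°, -166.03°, +157.87°, +170.63°, +176.06°, +179.61°.
Eastward gaps between consecutive values (wrapping around): 11.76°, 0.83°, 323.90°, 12.76°, 5.43°, 3.55°, 1.77°.
Largest gap = 323.90° ⇒ minimal covering band is its complement: 360° − 323.90° = 36.10°.
Band runs from +157.87° eastward to -166.03°, crossing the antimeridian.

36.10°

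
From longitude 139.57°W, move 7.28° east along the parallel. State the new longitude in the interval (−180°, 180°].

132.29°W

Start at -139.57°; shift +7.28° → -132.29°.
-132.29° already lies in (−180°, 180°].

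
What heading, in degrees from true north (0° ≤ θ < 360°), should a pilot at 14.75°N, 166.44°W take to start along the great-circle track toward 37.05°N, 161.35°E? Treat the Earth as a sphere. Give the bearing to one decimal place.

314.0°

Δλ = 161.35 − -166.44 = 327.79°; wrapped into (−180°, 180°]: -32.21°.
θ = atan2( sin Δλ · cos φ₂ , cos φ₁ · sin φ₂ − sin φ₁ · cos φ₂ · cos Δλ )
  = atan2(-0.42541, 0.41073) = -46.006° → normalised to [0°, 360°): 313.994°.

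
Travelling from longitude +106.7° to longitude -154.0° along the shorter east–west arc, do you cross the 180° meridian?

Naïve |-154.0 − 106.7| = 260.7° > 180°, so the shorter arc goes the other way round — across 180°.
Signed shortest Δλ = ((-154.0 − 106.7 + 180) mod 360) − 180 = 99.3°.
Going east by 99.3° from +106.7° passes through 180° before reaching -154.0°.

Yes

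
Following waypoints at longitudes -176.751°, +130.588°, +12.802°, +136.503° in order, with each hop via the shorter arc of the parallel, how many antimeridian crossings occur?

Leg 1: -176.751° → +130.588°, shortest Δλ = -52.661° (west) — crosses 180°.
Leg 2: +130.588° → +12.802°, shortest Δλ = -117.786° (west) — does not cross 180°.
Leg 3: +12.802° → +136.503°, shortest Δλ = 123.701° (east) — does not cross 180°.
Total crossings: 1.

1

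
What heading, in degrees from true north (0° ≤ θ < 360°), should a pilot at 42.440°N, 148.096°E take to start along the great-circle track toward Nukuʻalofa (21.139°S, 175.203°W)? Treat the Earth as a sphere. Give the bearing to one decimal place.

Δλ = -175.203 − 148.096 = -323.299°; wrapped into (−180°, 180°]: 36.701°.
θ = atan2( sin Δλ · cos φ₂ , cos φ₁ · sin φ₂ − sin φ₁ · cos φ₂ · cos Δλ )
  = atan2(0.55742, -0.77078) = 144.126° → normalised to [0°, 360°): 144.126°.

144.1°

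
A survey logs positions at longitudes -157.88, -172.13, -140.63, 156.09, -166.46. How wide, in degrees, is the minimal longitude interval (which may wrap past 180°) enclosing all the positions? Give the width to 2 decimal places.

63.28°

Sort the longitudes: -172.13°, -166.46°, -157.88°, -140.63°, +156.09°.
Eastward gaps between consecutive values (wrapping around): 5.67°, 8.58°, 17.25°, 296.72°, 31.78°.
Largest gap = 296.72° ⇒ minimal covering band is its complement: 360° − 296.72° = 63.28°.
Band runs from +156.09° eastward to -140.63°, crossing the antimeridian.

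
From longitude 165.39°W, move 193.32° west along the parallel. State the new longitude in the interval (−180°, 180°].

Start at -165.39°; shift −193.32° → -358.71°.
-358.71° lies outside (−180°, 180°]; add 360° → +1.29°.

1.29°E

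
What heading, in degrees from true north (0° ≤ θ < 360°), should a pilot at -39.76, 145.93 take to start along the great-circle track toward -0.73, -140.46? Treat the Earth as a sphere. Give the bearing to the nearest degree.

80°

Δλ = -140.46 − 145.93 = -286.39°; wrapped into (−180°, 180°]: 73.61°.
θ = atan2( sin Δλ · cos φ₂ , cos φ₁ · sin φ₂ − sin φ₁ · cos φ₂ · cos Δλ )
  = atan2(0.95929, 0.17066) = 79.912° → normalised to [0°, 360°): 79.912°.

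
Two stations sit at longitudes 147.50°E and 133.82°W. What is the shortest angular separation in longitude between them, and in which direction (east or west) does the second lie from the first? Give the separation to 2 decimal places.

78.68° east

Raw difference: -133.82 − 147.50 = -281.32°.
Normalise into (−180°, 180°]: -281.32° + 360° = 78.68°.
Positive ⇒ the second point lies to the east; separation 78.68°.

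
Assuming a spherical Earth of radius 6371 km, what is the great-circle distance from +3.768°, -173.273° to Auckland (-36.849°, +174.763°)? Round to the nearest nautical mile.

Δλ = 174.763 − -173.273 = 348.036°; wrapped into (−180°, 180°]: -11.964°.
Δφ = -36.849 − 3.768 = -40.617°.
a = sin²(Δφ/2) + cos φ₁ · cos φ₂ · sin²(Δλ/2) = 0.129133.
c = 2·atan2(√a, √(1−a)) = 0.73515 rad → d = 6371·c ≈ 4683.61 km ≈ 2528.95 nmi.

2529 nmi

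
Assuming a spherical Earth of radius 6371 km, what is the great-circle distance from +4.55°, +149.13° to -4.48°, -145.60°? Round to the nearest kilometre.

7319 km

Δλ = -145.60 − 149.13 = -294.73°; wrapped into (−180°, 180°]: 65.27°.
Δφ = -4.48 − 4.55 = -9.03°.
a = sin²(Δφ/2) + cos φ₁ · cos φ₂ · sin²(Δλ/2) = 0.295223.
c = 2·atan2(√a, √(1−a)) = 1.14883 rad → d = 6371·c ≈ 7319.21 km.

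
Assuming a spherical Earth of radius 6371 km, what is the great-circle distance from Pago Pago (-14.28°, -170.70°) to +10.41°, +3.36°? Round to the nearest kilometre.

19240 km

Δλ = 3.36 − -170.70 = 174.06°.
Δφ = 10.41 − -14.28 = 24.69°.
a = sin²(Δφ/2) + cos φ₁ · cos φ₂ · sin²(Δλ/2) = 0.996301.
c = 2·atan2(√a, √(1−a)) = 3.01988 rad → d = 6371·c ≈ 19239.65 km.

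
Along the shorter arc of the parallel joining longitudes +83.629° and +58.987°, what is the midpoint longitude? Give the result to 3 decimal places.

Signed shortest Δλ from +83.629° to +58.987° is -24.642°.
Midpoint longitude = +83.629° + (-24.642°)/2 = +83.629° − 12.321° = +71.308°.

+71.308°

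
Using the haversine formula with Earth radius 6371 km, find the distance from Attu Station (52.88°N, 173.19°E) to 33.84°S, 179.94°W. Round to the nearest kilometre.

9666 km

Δλ = -179.94 − 173.19 = -353.13°; wrapped into (−180°, 180°]: 6.87°.
Δφ = -33.84 − 52.88 = -86.72°.
a = sin²(Δφ/2) + cos φ₁ · cos φ₂ · sin²(Δλ/2) = 0.473192.
c = 2·atan2(√a, √(1−a)) = 1.51715 rad → d = 6371·c ≈ 9665.79 km.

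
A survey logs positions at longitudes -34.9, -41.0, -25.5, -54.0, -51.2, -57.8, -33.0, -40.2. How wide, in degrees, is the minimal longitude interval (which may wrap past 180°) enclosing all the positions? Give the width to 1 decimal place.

Sort the longitudes: -57.8°, -54.0°, -51.2°, -41.0°, -40.2°, -34.9°, -33.0°, -25.5°.
Eastward gaps between consecutive values (wrapping around): 3.8°, 2.8°, 10.2°, 0.8°, 5.3°, 1.9°, 7.5°, 327.7°.
Largest gap = 327.7° ⇒ minimal covering band is its complement: 360° − 327.7° = 32.3°.
Band runs from -57.8° eastward to -25.5°.

32.3°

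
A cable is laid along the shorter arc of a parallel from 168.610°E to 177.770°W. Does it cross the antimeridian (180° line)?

Naïve |-177.770 − 168.610| = 346.38° > 180°, so the shorter arc goes the other way round — across 180°.
Signed shortest Δλ = ((-177.770 − 168.610 + 180) mod 360) − 180 = 13.62°.
Going east by 13.62° from +168.610° passes through 180° before reaching -177.770°.

Yes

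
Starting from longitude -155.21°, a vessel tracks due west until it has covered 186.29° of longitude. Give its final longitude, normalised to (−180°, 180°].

+18.50°

Start at -155.21°; shift −186.29° → -341.50°.
-341.50° lies outside (−180°, 180°]; add 360° → +18.50°.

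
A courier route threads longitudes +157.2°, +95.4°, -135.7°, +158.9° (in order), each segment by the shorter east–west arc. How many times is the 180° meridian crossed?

Leg 1: +157.2° → +95.4°, shortest Δλ = -61.8° (west) — does not cross 180°.
Leg 2: +95.4° → -135.7°, shortest Δλ = 128.9° (east) — crosses 180°.
Leg 3: -135.7° → +158.9°, shortest Δλ = -65.4° (west) — crosses 180°.
Total crossings: 2.

2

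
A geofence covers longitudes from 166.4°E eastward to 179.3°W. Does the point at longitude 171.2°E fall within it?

Band width going east from +166.4° to -179.3°: ((-179.3 − 166.4) mod 360) = 14.3°.
Offset of +171.2° east of the west edge: ((171.2 − 166.4) mod 360) = 4.8°.
4.8° ≤ 14.3° ⇒ inside.

Yes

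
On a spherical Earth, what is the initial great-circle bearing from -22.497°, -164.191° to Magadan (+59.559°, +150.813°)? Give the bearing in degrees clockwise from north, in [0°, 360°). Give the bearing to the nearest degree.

Δλ = 150.813 − -164.191 = 315.004°; wrapped into (−180°, 180°]: -44.996°.
θ = atan2( sin Δλ · cos φ₂ , cos φ₁ · sin φ₂ − sin φ₁ · cos φ₂ · cos Δλ )
  = atan2(-0.35823, 0.93363) = -20.992° → normalised to [0°, 360°): 339.008°.

339°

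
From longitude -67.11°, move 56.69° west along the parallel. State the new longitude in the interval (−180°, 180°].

-123.80°

Start at -67.11°; shift −56.69° → -123.80°.
-123.80° already lies in (−180°, 180°].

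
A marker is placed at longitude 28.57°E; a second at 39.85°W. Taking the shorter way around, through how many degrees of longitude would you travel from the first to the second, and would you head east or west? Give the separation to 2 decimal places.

Raw difference: -39.85 − 28.57 = -68.42°.
Normalise into (−180°, 180°]: -68.42° stays -68.42°.
Negative ⇒ the second point lies to the west; separation 68.42°.

68.42° west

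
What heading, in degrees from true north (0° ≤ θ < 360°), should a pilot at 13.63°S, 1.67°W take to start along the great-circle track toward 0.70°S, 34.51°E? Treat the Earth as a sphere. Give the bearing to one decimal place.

73.2°

Δλ = 34.51 − -1.67 = 36.18°.
θ = atan2( sin Δλ · cos φ₂ , cos φ₁ · sin φ₂ − sin φ₁ · cos φ₂ · cos Δλ )
  = atan2(0.59028, 0.17832) = 73.191° → normalised to [0°, 360°): 73.191°.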